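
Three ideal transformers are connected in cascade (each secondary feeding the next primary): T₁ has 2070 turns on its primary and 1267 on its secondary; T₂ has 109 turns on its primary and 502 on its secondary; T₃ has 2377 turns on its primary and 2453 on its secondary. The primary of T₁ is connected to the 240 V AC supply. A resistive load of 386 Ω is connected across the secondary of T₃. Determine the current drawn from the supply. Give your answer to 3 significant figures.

After T₁: V = 240.00 × 1267/2070 = 146.90 V.
After T₂: V = 146.90 × 502/109 = 676.54 V.
After T₃: V = 676.54 × 2453/2377 = 698.17 V.
I_load = 698.17/386 = 1.8087 A, so P_out = 698.17 × 1.8087 = 1262.8 W.
All ideal ⇒ P_in = P_out, so I_supply = 1262.8/240 = 5.26 A.

I_supply ≈ 5.26 A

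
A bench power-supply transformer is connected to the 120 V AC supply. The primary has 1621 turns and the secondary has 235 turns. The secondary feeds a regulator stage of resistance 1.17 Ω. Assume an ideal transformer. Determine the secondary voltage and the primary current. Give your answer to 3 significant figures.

V_s = V_p × N_s/N_p = 120 × 235/1621 = 17.397 V.
I_s = V_s/R = 17.397/1.17 = 14.869 A.
I_p = I_s × N_s/N_p = 14.869 × 235/1621 = 2.16 A.

V_s ≈ 17.4 V, I_p ≈ 2.16 A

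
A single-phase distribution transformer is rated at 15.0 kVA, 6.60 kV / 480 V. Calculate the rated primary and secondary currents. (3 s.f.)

I_p = S/V_p = 15000/6600 = 2.27 A.
I_s = S/V_s = 15000/480 = 31.2 A.

I_p ≈ 2.27 A, I_s ≈ 31.2 A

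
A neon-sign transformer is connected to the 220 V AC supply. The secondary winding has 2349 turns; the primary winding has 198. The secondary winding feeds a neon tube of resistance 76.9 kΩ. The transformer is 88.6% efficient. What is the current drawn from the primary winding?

V_s = 220 × 2349/198 = 2610.0 V.
I_s = V_s/R = 2610.0/76900 = 0.033940 A.
P_out = V_s I_s = 2610.0 × 0.033940 = 88.584 W.
P_in = P_out/η = 88.584/0.886 = 99.982 W.
I_p = P_in/V_p = 99.982/220 = 0.454 A.

I_p ≈ 0.454 A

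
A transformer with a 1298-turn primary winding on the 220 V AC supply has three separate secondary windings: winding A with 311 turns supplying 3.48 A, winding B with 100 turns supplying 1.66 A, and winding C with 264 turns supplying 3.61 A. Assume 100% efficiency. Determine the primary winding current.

V_A = 220 × 311/1298 = 52.712 V; V_B = 220 × 100/1298 = 16.949 V; V_C = 220 × 264/1298 = 44.746 V.
P_out = V_A I_A + V_B I_B + V_C I_C = 52.712×3.48 + 16.949×1.66 + 44.746×3.61 = 183.44 + 28.136 + 161.53 = 373.11 W.
Ideal ⇒ P_in = P_out, so I_p = P_out/V_p = 373.11/220 = 1.70 A.

I_p ≈ 1.70 A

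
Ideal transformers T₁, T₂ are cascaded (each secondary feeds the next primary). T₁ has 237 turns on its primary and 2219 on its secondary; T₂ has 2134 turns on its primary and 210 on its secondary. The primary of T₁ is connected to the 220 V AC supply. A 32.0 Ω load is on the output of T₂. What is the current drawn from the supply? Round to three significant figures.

I_supply ≈ 5.84 A

Secondary of T₁: V = 220.00 × 2219/237 = 2059.8 V.
Secondary of T₂: V = 2059.8 × 210/2134 = 202.70 V.
I_load = 202.70/32.0 = 6.3344 A, so P_out = 202.70 × 6.3344 = 1284.0 W.
All ideal ⇒ P_in = P_out, so I_supply = 1284.0/220 = 5.84 A.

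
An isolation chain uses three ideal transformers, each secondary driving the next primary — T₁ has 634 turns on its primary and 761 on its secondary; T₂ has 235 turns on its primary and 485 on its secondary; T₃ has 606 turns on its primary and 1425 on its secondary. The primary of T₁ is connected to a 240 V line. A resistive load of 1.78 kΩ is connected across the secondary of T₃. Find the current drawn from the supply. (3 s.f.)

I_supply ≈ 4.58 A

Secondary of T₁: V = 240.00 × 761/634 = 288.08 V.
Secondary of T₂: V = 288.08 × 485/235 = 594.54 V.
Secondary of T₃: V = 594.54 × 1425/606 = 1398.1 V.
I_load = 1398.1/1780 = 0.78542 A, so P_out = 1398.1 × 0.78542 = 1098.1 W.
All ideal ⇒ P_in = P_out, so I_supply = 1098.1/240 = 4.58 A.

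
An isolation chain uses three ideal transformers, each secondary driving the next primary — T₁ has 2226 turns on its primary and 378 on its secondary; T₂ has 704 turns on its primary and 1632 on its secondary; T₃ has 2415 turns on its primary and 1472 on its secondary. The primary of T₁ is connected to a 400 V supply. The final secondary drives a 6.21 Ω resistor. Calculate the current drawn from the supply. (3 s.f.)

Secondary of T₁: V = 400.00 × 378/2226 = 67.925 V.
Secondary of T₂: V = 67.925 × 1632/704 = 157.46 V.
Secondary of T₃: V = 157.46 × 1472/2415 = 95.976 V.
I_load = 95.976/6.21 = 15.455 A, so P_out = 95.976 × 15.455 = 1483.3 W.
All ideal ⇒ P_in = P_out, so I_supply = 1483.3/400 = 3.71 A.

I_supply ≈ 3.71 A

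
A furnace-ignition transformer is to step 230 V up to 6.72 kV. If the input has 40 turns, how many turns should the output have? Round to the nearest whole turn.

N_out/N_in = V_out/V_in, so N_out = 40 × 6720/230 = 1168.7 ≈ 1169 turns.

N_out = 1169 turns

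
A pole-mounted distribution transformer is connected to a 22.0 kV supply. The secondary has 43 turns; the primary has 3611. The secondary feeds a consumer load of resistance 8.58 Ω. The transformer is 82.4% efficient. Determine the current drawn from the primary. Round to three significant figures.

V_s = 22000 × 43/3611 = 261.98 V.
I_s = V_s/R = 261.98/8.58 = 30.533 A.
P_out = V_s I_s = 261.98 × 30.533 = 7999.1 W.
P_in = P_out/η = 7999.1/0.824 = 9707.6 W.
I_p = P_in/V_p = 9707.6/22000 = 0.441 A.

I_p ≈ 0.441 A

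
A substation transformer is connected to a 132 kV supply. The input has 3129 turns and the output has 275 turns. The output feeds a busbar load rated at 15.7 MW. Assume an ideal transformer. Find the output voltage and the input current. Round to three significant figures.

V_out = V_in × N_out/N_in = 132000 × 275/3129 = 11601 V.
I_out = P/V_out = 1.57×10^7/11601 = 1353.3 A.
I_in = I_out × N_out/N_in = 1353.3 × 275/3129 = 119 A.

V_out ≈ 11600 V, I_in ≈ 119 A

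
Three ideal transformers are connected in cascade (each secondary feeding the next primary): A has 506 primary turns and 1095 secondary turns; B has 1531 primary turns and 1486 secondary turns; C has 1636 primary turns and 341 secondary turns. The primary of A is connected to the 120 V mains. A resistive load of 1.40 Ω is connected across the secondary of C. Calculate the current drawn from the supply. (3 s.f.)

I_supply ≈ 16.4 A

Secondary of A: V = 120.00 × 1095/506 = 259.68 V.
Secondary of B: V = 259.68 × 1486/1531 = 252.05 V.
Secondary of C: V = 252.05 × 341/1636 = 52.536 V.
I_load = 52.536/1.40 = 37.526 A, so P_out = 52.536 × 37.526 = 1971.5 W.
All ideal ⇒ P_in = P_out, so I_supply = 1971.5/120 = 16.4 A.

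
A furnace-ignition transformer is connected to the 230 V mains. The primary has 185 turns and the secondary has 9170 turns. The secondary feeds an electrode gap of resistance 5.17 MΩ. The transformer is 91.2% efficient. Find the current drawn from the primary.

V_s = 230 × 9170/185 = 11401 V.
I_s = V_s/R = 11401/(5.17×10^6) = 0.0022051 A.
P_out = V_s I_s = 11401 × 0.0022051 = 25.140 W.
P_in = P_out/η = 25.140/0.912 = 27.565 W.
I_p = P_in/V_p = 27.565/230 = 0.120 A.

I_p ≈ 0.120 A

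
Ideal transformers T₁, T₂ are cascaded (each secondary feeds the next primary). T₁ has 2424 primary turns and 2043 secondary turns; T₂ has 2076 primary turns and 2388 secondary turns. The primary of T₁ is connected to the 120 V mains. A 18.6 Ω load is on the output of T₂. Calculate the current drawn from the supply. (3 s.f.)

I_supply ≈ 6.06 A

After T₁: V = 120.00 × 2043/2424 = 101.14 V.
After T₂: V = 101.14 × 2388/2076 = 116.34 V.
I_load = 116.34/18.6 = 6.2548 A, so P_out = 116.34 × 6.2548 = 727.67 W.
All ideal ⇒ P_in = P_out, so I_supply = 727.67/120 = 6.06 A.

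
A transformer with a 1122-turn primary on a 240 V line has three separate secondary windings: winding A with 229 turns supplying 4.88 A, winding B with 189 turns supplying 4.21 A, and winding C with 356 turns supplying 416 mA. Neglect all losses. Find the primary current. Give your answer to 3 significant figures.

I_p ≈ 1.84 A

V_A = 240 × 229/1122 = 48.984 V; V_B = 240 × 189/1122 = 40.428 V; V_C = 240 × 356/1122 = 76.150 V.
P_out = V_A I_A + V_B I_B + V_C I_C = 48.984×4.88 + 40.428×4.21 + 76.150×0.416 = 239.04 + 170.20 + 31.678 = 440.92 W.
Ideal ⇒ P_in = P_out, so I_p = P_out/V_p = 440.92/240 = 1.84 A.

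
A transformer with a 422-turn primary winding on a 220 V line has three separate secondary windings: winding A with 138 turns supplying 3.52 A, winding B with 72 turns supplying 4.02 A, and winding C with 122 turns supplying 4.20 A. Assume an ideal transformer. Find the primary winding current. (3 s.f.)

V_A = 220 × 138/422 = 71.943 V; V_B = 220 × 72/422 = 37.536 V; V_C = 220 × 122/422 = 63.602 V.
P_out = V_A I_A + V_B I_B + V_C I_C = 71.943×3.52 + 37.536×4.02 + 63.602×4.20 = 253.24 + 150.89 + 267.13 = 671.26 W.
Ideal ⇒ P_in = P_out, so I_p = P_out/V_p = 671.26/220 = 3.05 A.

I_p ≈ 3.05 A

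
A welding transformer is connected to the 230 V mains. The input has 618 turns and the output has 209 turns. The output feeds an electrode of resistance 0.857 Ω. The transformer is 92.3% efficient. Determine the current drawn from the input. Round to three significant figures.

I_in ≈ 33.3 A

V_out = 230 × 209/618 = 77.783 V.
I_out = V_out/R = 77.783/0.857 = 90.762 A.
P_out = V_out I_out = 77.783 × 90.762 = 7059.8 W.
P_in = P_out/η = 7059.8/0.923 = 7648.7 W.
I_in = P_in/V_in = 7648.7/230 = 33.3 A.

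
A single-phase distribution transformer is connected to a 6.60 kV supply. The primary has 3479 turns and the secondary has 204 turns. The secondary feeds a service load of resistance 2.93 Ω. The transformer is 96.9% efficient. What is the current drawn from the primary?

I_p ≈ 7.99 A

V_s = 6600 × 204/3479 = 387.01 V.
I_s = V_s/R = 387.01/2.93 = 132.08 A.
P_out = V_s I_s = 387.01 × 132.08 = 51118 W.
P_in = P_out/η = 51118/0.969 = 52753 W.
I_p = P_in/V_p = 52753/6600 = 7.99 A.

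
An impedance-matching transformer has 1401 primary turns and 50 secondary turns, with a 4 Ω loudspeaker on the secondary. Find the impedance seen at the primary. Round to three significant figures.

Z_p ≈ 3140 Ω

Z_p = (N_p/N_s)² × Z_s = (1401/50)² × 4 = 3140 Ω.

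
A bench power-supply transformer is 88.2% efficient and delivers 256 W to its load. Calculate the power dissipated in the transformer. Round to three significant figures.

P_loss ≈ 34.2 W

P_in = P_out/η = 256/0.882 = 290.249 W.
P_loss = P_in − P_out = 290.249 − 256 = 34.2 W.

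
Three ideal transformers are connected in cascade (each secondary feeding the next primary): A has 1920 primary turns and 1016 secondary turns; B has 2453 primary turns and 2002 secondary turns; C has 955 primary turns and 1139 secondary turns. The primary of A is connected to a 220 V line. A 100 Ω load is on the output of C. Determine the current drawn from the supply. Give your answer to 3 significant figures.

After A: V = 220.00 × 1016/1920 = 116.42 V.
After B: V = 116.42 × 2002/2453 = 95.013 V.
After C: V = 95.013 × 1139/955 = 113.32 V.
I_load = 113.32/100 = 1.1332 A, so P_out = 113.32 × 1.1332 = 128.41 W.
All ideal ⇒ P_in = P_out, so I_supply = 128.41/220 = 0.584 A.

I_supply ≈ 0.584 A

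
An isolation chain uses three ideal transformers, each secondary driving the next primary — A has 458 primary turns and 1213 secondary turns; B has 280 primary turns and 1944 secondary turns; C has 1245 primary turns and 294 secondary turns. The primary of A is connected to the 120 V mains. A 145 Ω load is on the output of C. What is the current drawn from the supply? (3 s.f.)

After A: V = 120.00 × 1213/458 = 317.82 V.
After B: V = 317.82 × 1944/280 = 2206.6 V.
After C: V = 2206.6 × 294/1245 = 521.07 V.
I_load = 521.07/145 = 3.5936 A, so P_out = 521.07 × 3.5936 = 1872.5 W.
All ideal ⇒ P_in = P_out, so I_supply = 1872.5/120 = 15.6 A.

I_supply ≈ 15.6 A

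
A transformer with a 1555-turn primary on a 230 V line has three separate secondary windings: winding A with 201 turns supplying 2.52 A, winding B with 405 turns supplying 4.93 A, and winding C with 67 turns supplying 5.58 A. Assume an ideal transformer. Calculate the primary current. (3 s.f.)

V_A = 230 × 201/1555 = 29.730 V; V_B = 230 × 405/1555 = 59.904 V; V_C = 230 × 67/1555 = 9.9100 V.
P_out = V_A I_A + V_B I_B + V_C I_C = 29.730×2.52 + 59.904×4.93 + 9.9100×5.58 = 74.919 + 295.32 + 55.298 = 425.54 W.
Ideal ⇒ P_in = P_out, so I_p = P_out/V_p = 425.54/230 = 1.85 A.

I_p ≈ 1.85 A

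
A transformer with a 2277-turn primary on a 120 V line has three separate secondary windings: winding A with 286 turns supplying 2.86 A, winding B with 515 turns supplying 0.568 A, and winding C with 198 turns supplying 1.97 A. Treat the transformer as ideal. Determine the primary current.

I_p ≈ 0.659 A

V_A = 120 × 286/2277 = 15.072 V; V_B = 120 × 515/2277 = 27.141 V; V_C = 120 × 198/2277 = 10.435 V.
P_out = V_A I_A + V_B I_B + V_C I_C = 15.072×2.86 + 27.141×0.568 + 10.435×1.97 = 43.107 + 15.416 + 20.557 = 79.080 W.
Ideal ⇒ P_in = P_out, so I_p = P_out/V_p = 79.080/120 = 0.659 A.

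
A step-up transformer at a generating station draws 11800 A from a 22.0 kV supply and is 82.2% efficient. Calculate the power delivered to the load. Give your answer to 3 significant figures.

P_in = V_p I_p = 22000 × 11800 = 2.5960×10^8 W.
P_out = η P_in = 0.822 × 2.5960×10^8 = 2.13×10^8 W.

P_out ≈ 2.13×10^8 W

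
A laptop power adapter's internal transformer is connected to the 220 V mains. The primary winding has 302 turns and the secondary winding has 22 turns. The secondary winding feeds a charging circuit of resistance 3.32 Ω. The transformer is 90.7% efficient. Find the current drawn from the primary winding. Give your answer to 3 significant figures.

V_s = 220 × 22/302 = 16.026 V.
I_s = V_s/R = 16.026/3.32 = 4.8273 A.
P_out = V_s I_s = 16.026 × 4.8273 = 77.364 W.
P_in = P_out/η = 77.364/0.907 = 85.297 W.
I_p = P_in/V_p = 85.297/220 = 0.388 A.

I_p ≈ 0.388 A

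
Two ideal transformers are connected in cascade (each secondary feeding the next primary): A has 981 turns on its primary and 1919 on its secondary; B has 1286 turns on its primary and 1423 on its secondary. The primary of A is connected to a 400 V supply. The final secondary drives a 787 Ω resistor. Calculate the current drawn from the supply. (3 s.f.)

I_supply ≈ 2.38 A

After A: V = 400.00 × 1919/981 = 782.47 V.
After B: V = 782.47 × 1423/1286 = 865.82 V.
I_load = 865.82/787 = 1.1002 A, so P_out = 865.82 × 1.1002 = 952.54 W.
All ideal ⇒ P_in = P_out, so I_supply = 952.54/400 = 2.38 A.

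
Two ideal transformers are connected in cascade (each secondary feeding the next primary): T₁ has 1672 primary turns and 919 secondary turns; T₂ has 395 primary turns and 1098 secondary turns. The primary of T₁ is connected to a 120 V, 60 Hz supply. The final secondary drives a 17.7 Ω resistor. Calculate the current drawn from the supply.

I_supply ≈ 15.8 A

After T₁: V = 120.00 × 919/1672 = 65.957 V.
After T₂: V = 65.957 × 1098/395 = 183.34 V.
I_load = 183.34/17.7 = 10.358 A, so P_out = 183.34 × 10.358 = 1899.1 W.
All ideal ⇒ P_in = P_out, so I_supply = 1899.1/120 = 15.8 A.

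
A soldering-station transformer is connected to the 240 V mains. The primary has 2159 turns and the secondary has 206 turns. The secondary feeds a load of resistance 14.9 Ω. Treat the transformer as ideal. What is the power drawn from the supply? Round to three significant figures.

P ≈ 35.2 W

V_s = V_p × N_s/N_p = 240 × 206/2159 = 22.899 V.
I_s = V_s/R = 22.899/14.9 = 1.5369 A.
I_p = I_s × N_s/N_p = 1.5369 × 206/2159 = 0.14664 A.
P = V_p I_p = 240 × 0.14664 = 35.2 W.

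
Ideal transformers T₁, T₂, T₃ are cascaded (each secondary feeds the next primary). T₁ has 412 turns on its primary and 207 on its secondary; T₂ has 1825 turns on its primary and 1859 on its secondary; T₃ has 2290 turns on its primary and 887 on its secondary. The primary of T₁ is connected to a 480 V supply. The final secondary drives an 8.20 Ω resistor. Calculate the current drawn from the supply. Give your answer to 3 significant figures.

I_supply ≈ 2.30 A

After T₁: V = 480.00 × 207/412 = 241.17 V.
After T₂: V = 241.17 × 1859/1825 = 245.66 V.
After T₃: V = 245.66 × 887/2290 = 95.152 V.
I_load = 95.152/8.20 = 11.604 A, so P_out = 95.152 × 11.604 = 1104.1 W.
All ideal ⇒ P_in = P_out, so I_supply = 1104.1/480 = 2.30 A.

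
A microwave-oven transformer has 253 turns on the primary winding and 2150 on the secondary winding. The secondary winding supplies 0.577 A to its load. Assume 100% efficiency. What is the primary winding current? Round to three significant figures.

I_p ≈ 4.90 A

For an ideal transformer I_p/I_s = N_s/N_p, so I_p = 0.577 × 2150/253 = 4.90 A.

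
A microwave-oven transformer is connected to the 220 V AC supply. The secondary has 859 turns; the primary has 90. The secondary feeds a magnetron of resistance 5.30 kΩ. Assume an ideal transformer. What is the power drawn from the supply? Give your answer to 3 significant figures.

P ≈ 832 W

V_s = V_p × N_s/N_p = 220 × 859/90 = 2099.8 V.
I_s = V_s/R = 2099.8/5300 = 0.39618 A.
I_p = I_s × N_s/N_p = 0.39618 × 859/90 = 3.7814 A.
P = V_p I_p = 220 × 3.7814 = 832 W.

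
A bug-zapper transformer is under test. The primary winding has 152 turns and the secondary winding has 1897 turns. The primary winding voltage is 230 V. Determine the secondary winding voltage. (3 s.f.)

V_s ≈ 2870 V

V_s/V_p = N_s/N_p, so V_s = 230 × 1897/152 = 2870 V.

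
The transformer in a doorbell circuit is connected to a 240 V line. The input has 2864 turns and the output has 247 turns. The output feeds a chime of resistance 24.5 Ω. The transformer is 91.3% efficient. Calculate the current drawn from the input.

I_in ≈ 0.0798 A

V_out = 240 × 247/2864 = 20.698 V.
I_out = V_out/R = 20.698/24.5 = 0.84483 A.
P_out = V_out I_out = 20.698 × 0.84483 = 17.487 W.
P_in = P_out/η = 17.487/0.913 = 19.153 W.
I_in = P_in/V_in = 19.153/240 = 0.0798 A.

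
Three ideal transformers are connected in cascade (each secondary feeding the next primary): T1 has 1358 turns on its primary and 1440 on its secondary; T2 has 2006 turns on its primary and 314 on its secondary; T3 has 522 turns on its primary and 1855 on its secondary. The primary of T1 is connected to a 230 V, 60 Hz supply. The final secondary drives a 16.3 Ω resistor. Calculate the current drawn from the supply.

After T1: V = 230.00 × 1440/1358 = 243.89 V.
After T2: V = 243.89 × 314/2006 = 38.176 V.
After T3: V = 38.176 × 1855/522 = 135.66 V.
I_load = 135.66/16.3 = 8.3229 A, so P_out = 135.66 × 8.3229 = 1129.1 W.
All ideal ⇒ P_in = P_out, so I_supply = 1129.1/230 = 4.91 A.

I_supply ≈ 4.91 A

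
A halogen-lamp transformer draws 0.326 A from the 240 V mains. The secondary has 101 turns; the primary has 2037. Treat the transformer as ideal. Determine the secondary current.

I_s ≈ 6.57 A

I_s/I_p = N_p/N_s, so I_s = 0.326 × 2037/101 = 6.57 A.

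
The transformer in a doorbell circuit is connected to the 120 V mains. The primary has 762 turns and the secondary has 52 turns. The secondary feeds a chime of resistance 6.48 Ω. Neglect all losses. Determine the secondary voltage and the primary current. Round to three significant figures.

V_s = V_p × N_s/N_p = 120 × 52/762 = 8.1890 V.
I_s = V_s/R = 8.1890/6.48 = 1.2637 A.
I_p = I_s × N_s/N_p = 1.2637 × 52/762 = 0.0862 A.

V_s ≈ 8.19 V, I_p ≈ 0.0862 A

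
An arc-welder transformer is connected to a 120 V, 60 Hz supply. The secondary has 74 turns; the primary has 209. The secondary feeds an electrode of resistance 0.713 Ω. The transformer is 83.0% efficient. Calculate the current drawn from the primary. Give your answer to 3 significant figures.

I_p ≈ 25.4 A

V_s = 120 × 74/209 = 42.488 V.
I_s = V_s/R = 42.488/0.713 = 59.591 A.
P_out = V_s I_s = 42.488 × 59.591 = 2531.9 W.
P_in = P_out/η = 2531.9/0.830 = 3050.5 W.
I_p = P_in/V_p = 3050.5/120 = 25.4 A.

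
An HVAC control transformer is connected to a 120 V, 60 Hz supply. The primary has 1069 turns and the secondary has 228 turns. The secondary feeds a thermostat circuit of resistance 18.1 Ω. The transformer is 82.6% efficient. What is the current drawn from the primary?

V_s = 120 × 228/1069 = 25.594 V.
I_s = V_s/R = 25.594/18.1 = 1.4140 A.
P_out = V_s I_s = 25.594 × 1.4140 = 36.191 W.
P_in = P_out/η = 36.191/0.826 = 43.815 W.
I_p = P_in/V_p = 43.815/120 = 0.365 A.

I_p ≈ 0.365 A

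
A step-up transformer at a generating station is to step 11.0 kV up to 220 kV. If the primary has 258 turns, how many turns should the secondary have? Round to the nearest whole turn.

N_s = 5160 turns

N_s/N_p = V_s/V_p, so N_s = 258 × 220000/11000 = 5160.0 ≈ 5160 turns.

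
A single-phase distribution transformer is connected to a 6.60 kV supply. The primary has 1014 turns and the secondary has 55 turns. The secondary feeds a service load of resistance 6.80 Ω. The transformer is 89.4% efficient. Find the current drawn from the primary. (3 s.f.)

V_s = 6600 × 55/1014 = 357.99 V.
I_s = V_s/R = 357.99/6.80 = 52.645 A.
P_out = V_s I_s = 357.99 × 52.645 = 18846 W.
P_in = P_out/η = 18846/0.894 = 21081 W.
I_p = P_in/V_p = 21081/6600 = 3.19 A.

I_p ≈ 3.19 A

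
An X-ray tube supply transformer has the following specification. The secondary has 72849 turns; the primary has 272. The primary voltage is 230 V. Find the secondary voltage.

V_s/V_p = N_s/N_p, so V_s = 230 × 72849/272 = 61600 V.

V_s ≈ 61600 V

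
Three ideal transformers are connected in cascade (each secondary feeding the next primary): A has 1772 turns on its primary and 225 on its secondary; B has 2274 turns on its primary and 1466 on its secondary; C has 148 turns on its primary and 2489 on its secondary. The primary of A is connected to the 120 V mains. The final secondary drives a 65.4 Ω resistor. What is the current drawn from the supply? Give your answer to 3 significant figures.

I_supply ≈ 3.48 A

After A: V = 120.00 × 225/1772 = 15.237 V.
After B: V = 15.237 × 1466/2274 = 9.8230 V.
After C: V = 9.8230 × 2489/148 = 165.20 V.
I_load = 165.20/65.4 = 2.5260 A, so P_out = 165.20 × 2.5260 = 417.29 W.
All ideal ⇒ P_in = P_out, so I_supply = 417.29/120 = 3.48 A.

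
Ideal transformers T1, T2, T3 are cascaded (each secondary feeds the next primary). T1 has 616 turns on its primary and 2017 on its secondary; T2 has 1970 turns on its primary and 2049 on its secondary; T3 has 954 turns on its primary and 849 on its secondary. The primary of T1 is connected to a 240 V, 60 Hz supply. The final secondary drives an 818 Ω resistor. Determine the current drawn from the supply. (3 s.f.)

I_supply ≈ 2.70 A

Secondary of T1: V = 240.00 × 2017/616 = 785.84 V.
Secondary of T2: V = 785.84 × 2049/1970 = 817.36 V.
Secondary of T3: V = 817.36 × 849/954 = 727.40 V.
I_load = 727.40/818 = 0.88924 A, so P_out = 727.40 × 0.88924 = 646.83 W.
All ideal ⇒ P_in = P_out, so I_supply = 646.83/240 = 2.70 A.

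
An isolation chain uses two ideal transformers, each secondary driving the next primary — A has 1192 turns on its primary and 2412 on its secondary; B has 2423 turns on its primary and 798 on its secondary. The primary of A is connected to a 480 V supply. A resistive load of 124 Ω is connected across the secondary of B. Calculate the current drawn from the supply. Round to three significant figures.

Secondary of A: V = 480.00 × 2412/1192 = 971.28 V.
Secondary of B: V = 971.28 × 798/2423 = 319.88 V.
I_load = 319.88/124 = 2.5797 A, so P_out = 319.88 × 2.5797 = 825.20 W.
All ideal ⇒ P_in = P_out, so I_supply = 825.20/480 = 1.72 A.

I_supply ≈ 1.72 A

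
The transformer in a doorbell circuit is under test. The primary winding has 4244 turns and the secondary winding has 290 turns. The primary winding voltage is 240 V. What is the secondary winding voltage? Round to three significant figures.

V_s/V_p = N_s/N_p, so V_s = 240 × 290/4244 = 16.4 V.

V_s ≈ 16.4 V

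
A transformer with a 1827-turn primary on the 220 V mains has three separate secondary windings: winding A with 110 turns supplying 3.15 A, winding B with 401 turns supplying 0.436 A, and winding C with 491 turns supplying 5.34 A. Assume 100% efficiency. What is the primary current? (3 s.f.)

I_p ≈ 1.72 A

V_A = 220 × 110/1827 = 13.246 V; V_B = 220 × 401/1827 = 48.287 V; V_C = 220 × 491/1827 = 59.124 V.
P_out = V_A I_A + V_B I_B + V_C I_C = 13.246×3.15 + 48.287×0.436 + 59.124×5.34 = 41.724 + 21.053 + 315.72 = 378.50 W.
Ideal ⇒ P_in = P_out, so I_p = P_out/V_p = 378.50/220 = 1.72 A.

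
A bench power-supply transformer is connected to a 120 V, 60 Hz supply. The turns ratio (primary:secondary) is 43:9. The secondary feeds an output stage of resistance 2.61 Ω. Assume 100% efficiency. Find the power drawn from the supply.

V_s = V_p × N_s/N_p = 120 × 9/43 = 25.116 V.
I_s = V_s/R = 25.116/2.61 = 9.6231 A.
I_p = I_s × N_s/N_p = 9.6231 × 9/43 = 2.0141 A.
P = V_p I_p = 120 × 2.0141 = 242 W.

P ≈ 242 W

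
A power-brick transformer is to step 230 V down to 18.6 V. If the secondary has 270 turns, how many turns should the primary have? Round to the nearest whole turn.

N_p/N_s = V_p/V_s, so N_p = 270 × 230/18.6 = 3338.7 ≈ 3339 turns.

N_p = 3339 turns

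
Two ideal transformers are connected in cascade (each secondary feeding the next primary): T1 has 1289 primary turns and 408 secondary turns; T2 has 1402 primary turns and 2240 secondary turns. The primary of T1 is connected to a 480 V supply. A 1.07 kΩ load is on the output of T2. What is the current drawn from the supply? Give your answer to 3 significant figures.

I_supply ≈ 0.115 A

Secondary of T1: V = 480.00 × 408/1289 = 151.93 V.
Secondary of T2: V = 151.93 × 2240/1402 = 242.74 V.
I_load = 242.74/1070 = 0.22686 A, so P_out = 242.74 × 0.22686 = 55.070 W.
All ideal ⇒ P_in = P_out, so I_supply = 55.070/480 = 0.115 A.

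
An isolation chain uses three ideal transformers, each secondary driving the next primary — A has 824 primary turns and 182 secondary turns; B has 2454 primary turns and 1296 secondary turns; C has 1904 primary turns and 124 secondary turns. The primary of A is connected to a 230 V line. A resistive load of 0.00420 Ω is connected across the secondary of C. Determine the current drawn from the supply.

I_supply ≈ 3.16 A

Secondary of A: V = 230.00 × 182/824 = 50.801 V.
Secondary of B: V = 50.801 × 1296/2454 = 26.829 V.
Secondary of C: V = 26.829 × 124/1904 = 1.7473 V.
I_load = 1.7473/0.00420 = 416.01 A, so P_out = 1.7473 × 416.01 = 726.88 W.
All ideal ⇒ P_in = P_out, so I_supply = 726.88/230 = 3.16 A.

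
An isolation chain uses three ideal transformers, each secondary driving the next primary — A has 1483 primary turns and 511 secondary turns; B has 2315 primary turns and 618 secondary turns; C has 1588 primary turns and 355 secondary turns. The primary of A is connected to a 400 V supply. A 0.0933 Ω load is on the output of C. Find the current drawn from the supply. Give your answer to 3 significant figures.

I_supply ≈ 1.81 A

After A: V = 400.00 × 511/1483 = 137.83 V.
After B: V = 137.83 × 618/2315 = 36.794 V.
After C: V = 36.794 × 355/1588 = 8.2254 V.
I_load = 8.2254/0.0933 = 88.160 A, so P_out = 8.2254 × 88.160 = 725.15 W.
All ideal ⇒ P_in = P_out, so I_supply = 725.15/400 = 1.81 A.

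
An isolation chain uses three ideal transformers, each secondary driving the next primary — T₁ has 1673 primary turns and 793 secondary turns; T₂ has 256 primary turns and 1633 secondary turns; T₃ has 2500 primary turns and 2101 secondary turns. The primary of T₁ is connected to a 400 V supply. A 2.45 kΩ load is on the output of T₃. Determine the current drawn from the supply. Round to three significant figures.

Secondary of T₁: V = 400.00 × 793/1673 = 189.60 V.
Secondary of T₂: V = 189.60 × 1633/256 = 1209.4 V.
Secondary of T₃: V = 1209.4 × 2101/2500 = 1016.4 V.
I_load = 1016.4/2450 = 0.41486 A, so P_out = 1016.4 × 0.41486 = 421.67 W.
All ideal ⇒ P_in = P_out, so I_supply = 421.67/400 = 1.05 A.

I_supply ≈ 1.05 A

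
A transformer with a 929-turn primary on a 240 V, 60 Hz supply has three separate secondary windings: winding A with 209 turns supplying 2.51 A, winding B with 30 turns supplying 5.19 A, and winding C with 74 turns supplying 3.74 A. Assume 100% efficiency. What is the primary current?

I_p ≈ 1.03 A

V_A = 240 × 209/929 = 53.994 V; V_B = 240 × 30/929 = 7.7503 V; V_C = 240 × 74/929 = 19.117 V.
P_out = V_A I_A + V_B I_B + V_C I_C = 53.994×2.51 + 7.7503×5.19 + 19.117×3.74 = 135.52 + 40.224 + 71.499 = 247.25 W.
Ideal ⇒ P_in = P_out, so I_p = P_out/V_p = 247.25/240 = 1.03 A.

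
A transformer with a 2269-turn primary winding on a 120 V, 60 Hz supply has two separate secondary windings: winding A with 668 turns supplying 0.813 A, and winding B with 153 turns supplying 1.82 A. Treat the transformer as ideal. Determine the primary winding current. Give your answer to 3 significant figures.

V_A = 120 × 668/2269 = 35.328 V; V_B = 120 × 153/2269 = 8.0917 V.
P_out = V_A I_A + V_B I_B = 35.328×0.813 + 8.0917×1.82 = 28.722 + 14.727 = 43.449 W.
Ideal ⇒ P_in = P_out, so I_p = P_out/V_p = 43.449/120 = 0.362 A.

I_p ≈ 0.362 A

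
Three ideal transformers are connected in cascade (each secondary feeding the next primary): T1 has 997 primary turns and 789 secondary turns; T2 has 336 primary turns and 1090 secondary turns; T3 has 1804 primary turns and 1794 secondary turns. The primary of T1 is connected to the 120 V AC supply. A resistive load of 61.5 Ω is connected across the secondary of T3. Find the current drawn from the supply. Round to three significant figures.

I_supply ≈ 12.7 A

After T1: V = 120.00 × 789/997 = 94.965 V.
After T2: V = 94.965 × 1090/336 = 308.07 V.
After T3: V = 308.07 × 1794/1804 = 306.36 V.
I_load = 306.36/61.5 = 4.9815 A, so P_out = 306.36 × 4.9815 = 1526.2 W.
All ideal ⇒ P_in = P_out, so I_supply = 1526.2/120 = 12.7 A.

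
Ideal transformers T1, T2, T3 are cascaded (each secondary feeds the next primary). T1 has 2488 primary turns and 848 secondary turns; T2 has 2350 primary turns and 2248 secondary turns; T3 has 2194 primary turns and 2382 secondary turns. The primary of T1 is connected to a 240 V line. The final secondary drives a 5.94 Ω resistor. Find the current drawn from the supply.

Secondary of T1: V = 240.00 × 848/2488 = 81.801 V.
Secondary of T2: V = 81.801 × 2248/2350 = 78.250 V.
Secondary of T3: V = 78.250 × 2382/2194 = 84.955 V.
I_load = 84.955/5.94 = 14.302 A, so P_out = 84.955 × 14.302 = 1215.0 W.
All ideal ⇒ P_in = P_out, so I_supply = 1215.0/240 = 5.06 A.

I_supply ≈ 5.06 A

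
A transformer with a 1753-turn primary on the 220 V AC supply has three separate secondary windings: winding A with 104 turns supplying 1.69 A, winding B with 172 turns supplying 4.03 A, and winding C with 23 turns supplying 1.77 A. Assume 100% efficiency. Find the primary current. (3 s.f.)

I_p ≈ 0.519 A

V_A = 220 × 104/1753 = 13.052 V; V_B = 220 × 172/1753 = 21.586 V; V_C = 220 × 23/1753 = 2.8865 V.
P_out = V_A I_A + V_B I_B + V_C I_C = 13.052×1.69 + 21.586×4.03 + 2.8865×1.77 = 22.058 + 86.991 + 5.1091 = 114.16 W.
Ideal ⇒ P_in = P_out, so I_p = P_out/V_p = 114.16/220 = 0.519 A.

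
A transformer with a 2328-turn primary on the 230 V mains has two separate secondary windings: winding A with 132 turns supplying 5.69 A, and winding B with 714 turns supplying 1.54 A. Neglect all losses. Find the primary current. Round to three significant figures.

V_A = 230 × 132/2328 = 13.041 V; V_B = 230 × 714/2328 = 70.541 V.
P_out = V_A I_A + V_B I_B = 13.041×5.69 + 70.541×1.54 = 74.205 + 108.63 = 182.84 W.
Ideal ⇒ P_in = P_out, so I_p = P_out/V_p = 182.84/230 = 0.795 A.

I_p ≈ 0.795 A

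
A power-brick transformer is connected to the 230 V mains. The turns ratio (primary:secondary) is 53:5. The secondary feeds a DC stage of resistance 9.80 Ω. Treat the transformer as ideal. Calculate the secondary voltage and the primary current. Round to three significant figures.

V_s ≈ 21.7 V, I_p ≈ 0.209 A

V_s = V_p × N_s/N_p = 230 × 5/53 = 21.698 V.
I_s = V_s/R = 21.698/9.80 = 2.2141 A.
I_p = I_s × N_s/N_p = 2.2141 × 5/53 = 0.209 A.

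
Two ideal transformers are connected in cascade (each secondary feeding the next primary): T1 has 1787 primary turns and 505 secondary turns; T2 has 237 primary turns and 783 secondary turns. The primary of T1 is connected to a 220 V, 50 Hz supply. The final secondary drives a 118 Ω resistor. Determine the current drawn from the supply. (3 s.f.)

I_supply ≈ 1.63 A

Secondary of T1: V = 220.00 × 505/1787 = 62.171 V.
Secondary of T2: V = 62.171 × 783/237 = 205.40 V.
I_load = 205.40/118 = 1.7407 A, so P_out = 205.40 × 1.7407 = 357.54 W.
All ideal ⇒ P_in = P_out, so I_supply = 357.54/220 = 1.63 A.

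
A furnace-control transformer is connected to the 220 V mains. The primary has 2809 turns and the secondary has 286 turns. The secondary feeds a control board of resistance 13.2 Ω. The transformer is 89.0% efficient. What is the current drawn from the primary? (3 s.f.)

I_p ≈ 0.194 A

V_s = 220 × 286/2809 = 22.399 V.
I_s = V_s/R = 22.399/13.2 = 1.6969 A.
P_out = V_s I_s = 22.399 × 1.6969 = 38.010 W.
P_in = P_out/η = 38.010/0.890 = 42.708 W.
I_p = P_in/V_p = 42.708/220 = 0.194 A.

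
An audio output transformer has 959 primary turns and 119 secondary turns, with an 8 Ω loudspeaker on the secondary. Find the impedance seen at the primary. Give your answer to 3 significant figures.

Z_p ≈ 520 Ω

Z_p = (N_p/N_s)² × Z_s = (959/119)² × 8 = 520 Ω.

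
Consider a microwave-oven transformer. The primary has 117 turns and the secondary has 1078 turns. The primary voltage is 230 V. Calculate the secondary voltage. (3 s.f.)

V_s ≈ 2120 V

V_s/V_p = N_s/N_p, so V_s = 230 × 1078/117 = 2120 V.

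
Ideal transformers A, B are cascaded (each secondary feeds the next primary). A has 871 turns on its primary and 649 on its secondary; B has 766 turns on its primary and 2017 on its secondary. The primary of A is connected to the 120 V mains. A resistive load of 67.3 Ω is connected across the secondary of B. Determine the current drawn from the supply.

Secondary of A: V = 120.00 × 649/871 = 89.414 V.
Secondary of B: V = 89.414 × 2017/766 = 235.44 V.
I_load = 235.44/67.3 = 3.4984 A, so P_out = 235.44 × 3.4984 = 823.67 W.
All ideal ⇒ P_in = P_out, so I_supply = 823.67/120 = 6.86 A.

I_supply ≈ 6.86 A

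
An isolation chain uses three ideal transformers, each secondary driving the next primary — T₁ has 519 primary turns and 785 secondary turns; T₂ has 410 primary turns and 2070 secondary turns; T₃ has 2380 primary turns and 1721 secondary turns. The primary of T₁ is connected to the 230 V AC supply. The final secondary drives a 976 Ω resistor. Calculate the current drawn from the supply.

I_supply ≈ 7.19 A

After T₁: V = 230.00 × 785/519 = 347.88 V.
After T₂: V = 347.88 × 2070/410 = 1756.4 V.
After T₃: V = 1756.4 × 1721/2380 = 1270.0 V.
I_load = 1270.0/976 = 1.3013 A, so P_out = 1270.0 × 1.3013 = 1652.7 W.
All ideal ⇒ P_in = P_out, so I_supply = 1652.7/230 = 7.19 A.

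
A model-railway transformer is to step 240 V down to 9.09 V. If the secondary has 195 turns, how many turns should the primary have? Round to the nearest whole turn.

N_p = 5149 turns

N_p/N_s = V_p/V_s, so N_p = 195 × 240/9.09 = 5148.5 ≈ 5149 turns.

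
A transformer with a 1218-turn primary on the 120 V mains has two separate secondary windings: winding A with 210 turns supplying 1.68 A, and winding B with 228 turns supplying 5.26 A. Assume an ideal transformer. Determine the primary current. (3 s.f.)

V_A = 120 × 210/1218 = 20.690 V; V_B = 120 × 228/1218 = 22.463 V.
P_out = V_A I_A + V_B I_B = 20.690×1.68 + 22.463×5.26 = 34.759 + 118.16 = 152.91 W.
Ideal ⇒ P_in = P_out, so I_p = P_out/V_p = 152.91/120 = 1.27 A.

I_p ≈ 1.27 A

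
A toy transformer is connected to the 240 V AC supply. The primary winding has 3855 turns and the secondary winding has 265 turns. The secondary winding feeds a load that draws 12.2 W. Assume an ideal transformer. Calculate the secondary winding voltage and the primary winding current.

V_s ≈ 16.5 V, I_p ≈ 0.0508 A

V_s = V_p × N_s/N_p = 240 × 265/3855 = 16.498 V.
I_s = P/V_s = 12.2/16.498 = 0.73948 A.
I_p = I_s × N_s/N_p = 0.73948 × 265/3855 = 0.0508 A.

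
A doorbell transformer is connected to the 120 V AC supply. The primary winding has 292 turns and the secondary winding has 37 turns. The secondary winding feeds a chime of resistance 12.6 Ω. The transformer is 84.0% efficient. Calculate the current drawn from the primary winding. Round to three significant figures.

I_p ≈ 0.182 A

V_s = 120 × 37/292 = 15.205 V.
I_s = V_s/R = 15.205/12.6 = 1.2068 A.
P_out = V_s I_s = 15.205 × 1.2068 = 18.350 W.
P_in = P_out/η = 18.350/0.840 = 21.845 W.
I_p = P_in/V_p = 21.845/120 = 0.182 A.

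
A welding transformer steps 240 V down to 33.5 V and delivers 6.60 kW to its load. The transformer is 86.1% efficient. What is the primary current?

P_in = P_out/η = 6600/0.861 = 7665.5 W.
I_p = P_in/V_p = 7665.5/240 = 31.9 A.

I_p ≈ 31.9 A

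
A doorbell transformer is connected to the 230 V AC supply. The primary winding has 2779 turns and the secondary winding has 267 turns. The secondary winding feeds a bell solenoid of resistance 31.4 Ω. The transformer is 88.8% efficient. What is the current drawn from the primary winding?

I_p ≈ 0.0761 A

V_s = 230 × 267/2779 = 22.098 V.
I_s = V_s/R = 22.098/31.4 = 0.70375 A.
P_out = V_s I_s = 22.098 × 0.70375 = 15.551 W.
P_in = P_out/η = 15.551/0.888 = 17.513 W.
I_p = P_in/V_p = 17.513/230 = 0.0761 A.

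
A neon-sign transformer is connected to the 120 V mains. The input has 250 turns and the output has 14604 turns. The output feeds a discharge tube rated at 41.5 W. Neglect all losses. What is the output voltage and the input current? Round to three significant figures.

V_out = V_in × N_out/N_in = 120 × 14604/250 = 7009.9 V.
I_out = P/V_out = 41.5/7009.9 = 0.0059202 A.
I_in = I_out × N_out/N_in = 0.0059202 × 14604/250 = 0.346 A.

V_out ≈ 7010 V, I_in ≈ 0.346 A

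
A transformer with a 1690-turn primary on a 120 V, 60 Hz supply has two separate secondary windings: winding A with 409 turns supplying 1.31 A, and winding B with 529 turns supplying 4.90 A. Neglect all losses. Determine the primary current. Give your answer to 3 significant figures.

V_A = 120 × 409/1690 = 29.041 V; V_B = 120 × 529/1690 = 37.562 V.
P_out = V_A I_A + V_B I_B = 29.041×1.31 + 37.562×4.90 = 38.044 + 184.05 = 222.10 W.
Ideal ⇒ P_in = P_out, so I_p = P_out/V_p = 222.10/120 = 1.85 A.

I_p ≈ 1.85 A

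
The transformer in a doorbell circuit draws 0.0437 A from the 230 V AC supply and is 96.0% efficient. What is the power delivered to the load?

P_out ≈ 9.65 W

P_in = V_p I_p = 230 × 0.0437 = 10.051 W.
P_out = η P_in = 0.960 × 10.051 = 9.65 W.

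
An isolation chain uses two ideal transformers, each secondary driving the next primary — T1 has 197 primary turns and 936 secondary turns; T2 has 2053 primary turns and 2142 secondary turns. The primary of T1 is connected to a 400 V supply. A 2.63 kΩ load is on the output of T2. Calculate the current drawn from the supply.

After T1: V = 400.00 × 936/197 = 1900.5 V.
After T2: V = 1900.5 × 2142/2053 = 1982.9 V.
I_load = 1982.9/2630 = 0.75395 A, so P_out = 1982.9 × 0.75395 = 1495.0 W.
All ideal ⇒ P_in = P_out, so I_supply = 1495.0/400 = 3.74 A.

I_supply ≈ 3.74 A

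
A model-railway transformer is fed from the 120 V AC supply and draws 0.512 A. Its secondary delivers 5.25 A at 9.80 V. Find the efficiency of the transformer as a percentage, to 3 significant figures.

η ≈ 83.7%

P_in = 120 × 0.512 = 61.4400 W.
P_out = 9.80 × 5.25 = 51.4500 W.
η = P_out/P_in = 51.4500/61.4400 = 0.837.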